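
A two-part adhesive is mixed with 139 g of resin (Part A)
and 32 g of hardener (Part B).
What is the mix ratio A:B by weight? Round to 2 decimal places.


Mix ratio = mass_A / mass_B
= 139 / 32
= 4.34

4.34


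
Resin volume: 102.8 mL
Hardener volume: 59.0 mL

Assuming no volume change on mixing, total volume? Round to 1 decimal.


V_total = 102.8 + 59.0 = 161.8 mL

161.8


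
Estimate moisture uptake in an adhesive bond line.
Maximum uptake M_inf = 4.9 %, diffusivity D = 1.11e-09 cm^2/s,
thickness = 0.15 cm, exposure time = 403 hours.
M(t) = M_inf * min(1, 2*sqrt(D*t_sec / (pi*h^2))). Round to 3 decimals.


Convert time: 403 h = 1450800 s
ratio = min(1, 2*sqrt(1.11e-09*1450800/(pi*0.15^2)))
= 0.301876
M(t) = 4.9 * 0.301876 = 1.479%

1.479


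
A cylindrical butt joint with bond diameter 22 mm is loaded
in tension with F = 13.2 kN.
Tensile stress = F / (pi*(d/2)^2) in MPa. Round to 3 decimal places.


Area = pi * (22/2)^2 = 380.1327 mm^2
Stress = 13.2*1000 / 380.1327
= 34.725 MPa

34.725


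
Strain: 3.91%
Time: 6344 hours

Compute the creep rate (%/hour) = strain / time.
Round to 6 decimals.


Creep rate = 3.91 / 6344
= 0.000616 %/h

0.000616


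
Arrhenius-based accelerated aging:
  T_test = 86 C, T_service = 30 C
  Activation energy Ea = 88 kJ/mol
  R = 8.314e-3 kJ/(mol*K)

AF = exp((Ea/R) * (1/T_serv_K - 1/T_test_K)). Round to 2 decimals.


T_test_K = 359.15, T_serv_K = 303.15
AF = exp((88/8.314e-3) * (1/303.15 - 1/359.15))
= 231.39

231.39


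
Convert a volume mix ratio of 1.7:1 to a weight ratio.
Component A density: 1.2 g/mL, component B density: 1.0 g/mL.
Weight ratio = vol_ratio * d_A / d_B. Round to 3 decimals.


= 1.7 * 1.2 / 1.0 = 2.040

2.040


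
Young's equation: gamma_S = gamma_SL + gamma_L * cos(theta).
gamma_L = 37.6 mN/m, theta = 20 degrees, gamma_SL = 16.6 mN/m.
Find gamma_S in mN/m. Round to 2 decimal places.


cos(20 deg) = 0.939693
gamma_S = 16.6 + 37.6 * 0.939693
= 51.93 mN/m

51.93


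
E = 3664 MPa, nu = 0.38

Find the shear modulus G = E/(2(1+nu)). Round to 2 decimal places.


G = 3664 / (2 * 1.38)
= 1327.54 MPa

1327.54


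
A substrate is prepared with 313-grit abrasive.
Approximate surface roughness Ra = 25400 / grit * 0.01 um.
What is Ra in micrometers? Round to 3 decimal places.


Ra = 25400 / 313 * 0.01 = 0.812 um

0.812


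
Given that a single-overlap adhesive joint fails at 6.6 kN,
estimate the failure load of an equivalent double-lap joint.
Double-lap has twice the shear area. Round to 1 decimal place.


Double-lap factor = 2
Expected load = 6.6 * 2 = 13.2 kN

13.2


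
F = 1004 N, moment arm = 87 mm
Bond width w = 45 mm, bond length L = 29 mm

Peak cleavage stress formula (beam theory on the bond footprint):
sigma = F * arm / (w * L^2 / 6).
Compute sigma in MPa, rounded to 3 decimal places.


sigma = (1004 * 87) / (45 * 841 / 6)
= 87348 * 6 / 37845
= 524088 / 37845
= 13.848 MPa

13.848


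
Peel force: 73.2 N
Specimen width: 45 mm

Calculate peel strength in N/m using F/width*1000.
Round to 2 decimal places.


Peel strength = 73.2 / 45 * 1000 = 1626.67 N/m

1626.67


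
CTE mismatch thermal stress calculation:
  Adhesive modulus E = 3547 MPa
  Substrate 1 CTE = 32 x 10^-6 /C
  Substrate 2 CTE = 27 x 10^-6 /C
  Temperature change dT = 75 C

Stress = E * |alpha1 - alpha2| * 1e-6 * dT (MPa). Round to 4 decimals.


delta_alpha = |32 - 27| = 5 x 10^-6/C
Stress = 3547 * 5e-6 * 75
= 1.3301 MPa

1.3301


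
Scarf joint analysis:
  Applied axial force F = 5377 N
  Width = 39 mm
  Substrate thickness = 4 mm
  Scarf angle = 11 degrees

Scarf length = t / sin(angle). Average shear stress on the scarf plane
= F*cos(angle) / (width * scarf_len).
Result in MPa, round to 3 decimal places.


Scarf length = 4 / sin(11 deg) = 20.9634 mm
cos(11 deg) = 0.981627
Shear = 5377 * 0.981627 / (39 * 20.9634)
= 6.456 MPa

6.456


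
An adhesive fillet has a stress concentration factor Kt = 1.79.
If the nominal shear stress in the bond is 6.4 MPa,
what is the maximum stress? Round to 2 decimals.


Max stress = 6.4 * 1.79 = 11.46 MPa

11.46


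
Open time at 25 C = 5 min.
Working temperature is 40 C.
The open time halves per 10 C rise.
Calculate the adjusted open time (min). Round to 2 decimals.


factor = 2^((40 - 25) / 10) = 2.8284
ot = 5 / 2.8284 = 1.77 min

1.77


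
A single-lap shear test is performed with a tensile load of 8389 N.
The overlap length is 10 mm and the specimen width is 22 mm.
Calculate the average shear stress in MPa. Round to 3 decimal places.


Shear stress = F / (overlap * width)
= 8389 / (10 * 22)
= 8389 / 220
= 38.132 MPa

38.132


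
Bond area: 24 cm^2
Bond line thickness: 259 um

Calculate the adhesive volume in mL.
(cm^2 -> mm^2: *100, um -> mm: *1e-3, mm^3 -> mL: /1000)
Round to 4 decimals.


V = 24*100 * 259*1e-3 / 1000
= 0.6216 mL

0.6216


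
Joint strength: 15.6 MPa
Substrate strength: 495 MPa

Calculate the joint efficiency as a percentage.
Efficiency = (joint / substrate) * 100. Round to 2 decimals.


Efficiency = (15.6 / 495) * 100 = 3.15%

3.15


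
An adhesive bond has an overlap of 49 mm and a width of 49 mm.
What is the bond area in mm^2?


Bond area = overlap * width
= 49 * 49
= 2401 mm^2

2401


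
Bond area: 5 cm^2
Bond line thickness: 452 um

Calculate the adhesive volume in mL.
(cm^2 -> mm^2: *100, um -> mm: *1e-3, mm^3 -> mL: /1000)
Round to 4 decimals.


V = 5*100 * 452*1e-3 / 1000
= 0.2260 mL

0.2260


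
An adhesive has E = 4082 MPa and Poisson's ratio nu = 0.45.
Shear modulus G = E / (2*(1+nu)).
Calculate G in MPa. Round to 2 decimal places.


G = 4082 / (2*(1+0.45))
= 4082 / 2.90
= 1407.59 MPa

1407.59


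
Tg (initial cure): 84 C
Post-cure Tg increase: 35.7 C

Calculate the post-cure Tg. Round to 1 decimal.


Post-cure Tg = 84 + 35.7 = 119.7 C

119.7


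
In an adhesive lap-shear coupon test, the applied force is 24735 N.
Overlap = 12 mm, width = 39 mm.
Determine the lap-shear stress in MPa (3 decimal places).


stress = F / (overlap * width)
= 24735 / (12 * 39)
= 52.853 MPa

52.853


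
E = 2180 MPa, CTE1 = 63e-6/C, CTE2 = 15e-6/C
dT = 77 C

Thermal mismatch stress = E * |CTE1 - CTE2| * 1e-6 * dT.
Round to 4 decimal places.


= 2180 * 48e-6 * 77
= 8.0573 MPa

8.0573


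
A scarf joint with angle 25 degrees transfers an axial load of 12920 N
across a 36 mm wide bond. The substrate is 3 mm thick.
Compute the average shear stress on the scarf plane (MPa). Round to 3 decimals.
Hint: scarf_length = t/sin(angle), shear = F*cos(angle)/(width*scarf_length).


scarf_length = 3 / sin(25 deg) = 7.0986 mm
cos(25 deg) = 0.906308
shear stress = 12920 * 0.906308 / (36 * 7.0986)
= 45.821 MPa

45.821


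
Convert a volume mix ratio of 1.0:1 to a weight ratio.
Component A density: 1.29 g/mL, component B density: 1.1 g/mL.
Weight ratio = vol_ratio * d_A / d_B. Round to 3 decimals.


= 1.0 * 1.29 / 1.1 = 1.173

1.173


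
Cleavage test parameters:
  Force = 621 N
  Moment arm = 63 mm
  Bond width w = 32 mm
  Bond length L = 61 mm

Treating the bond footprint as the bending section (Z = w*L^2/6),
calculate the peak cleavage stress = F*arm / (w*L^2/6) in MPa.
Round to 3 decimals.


M = 621 * 63 = 39123 N*mm
Z = 32 * 61^2 / 6 = 119072 / 6 mm^3
sigma = M / Z = 6 * 39123 / 119072 = 234738 / 119072
= 1.971 MPa

1.971


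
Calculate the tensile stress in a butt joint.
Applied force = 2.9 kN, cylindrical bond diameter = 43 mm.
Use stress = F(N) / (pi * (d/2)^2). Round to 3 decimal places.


A = pi * 21.5^2 = 1452.2012 mm^2
sigma = 2900.0 / 1452.2012 = 1.997 MPa

1.997


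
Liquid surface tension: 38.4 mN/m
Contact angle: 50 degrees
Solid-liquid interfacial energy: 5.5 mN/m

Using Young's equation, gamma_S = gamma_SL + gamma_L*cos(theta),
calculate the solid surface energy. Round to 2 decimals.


gamma_S = 5.5 + 38.4 * cos(50)
= 30.18 mN/m

30.18


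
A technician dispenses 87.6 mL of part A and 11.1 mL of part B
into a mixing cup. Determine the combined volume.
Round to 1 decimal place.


Combined volume = 87.6 + 11.1
= 98.7 mL

98.7


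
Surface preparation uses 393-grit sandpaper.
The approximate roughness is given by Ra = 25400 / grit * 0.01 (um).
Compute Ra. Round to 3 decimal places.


Ra = 25400 / 393 * 0.01
= 254 / 393
= 0.646 um

0.646


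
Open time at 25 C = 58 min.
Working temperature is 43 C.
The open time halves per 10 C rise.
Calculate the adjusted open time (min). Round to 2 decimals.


factor = 2^((43 - 25) / 10) = 3.4822
ot = 58 / 3.4822 = 16.66 min

16.66


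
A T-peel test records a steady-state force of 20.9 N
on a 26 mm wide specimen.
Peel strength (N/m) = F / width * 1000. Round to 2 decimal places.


Peel strength = 20.9 / 26 * 1000
= 803.85 N/m

803.85


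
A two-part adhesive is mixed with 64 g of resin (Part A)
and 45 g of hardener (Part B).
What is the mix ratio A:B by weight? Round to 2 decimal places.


Mix ratio = mass_A / mass_B
= 64 / 45
= 1.42

1.42


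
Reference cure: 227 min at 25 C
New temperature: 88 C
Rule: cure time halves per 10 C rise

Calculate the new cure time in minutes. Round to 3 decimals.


factor = 2^((88-25)/10) = 78.7932
t_new = 227 / 78.7932 = 2.881 min

2.881


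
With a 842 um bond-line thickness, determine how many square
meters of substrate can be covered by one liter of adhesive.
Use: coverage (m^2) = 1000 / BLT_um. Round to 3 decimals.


Coverage = 1000 / 842 = 1.188 m^2

1.188


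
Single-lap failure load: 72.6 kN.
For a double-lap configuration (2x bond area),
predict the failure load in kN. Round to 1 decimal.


Failure load = 72.6 * 2 = 145.2 kN

145.2


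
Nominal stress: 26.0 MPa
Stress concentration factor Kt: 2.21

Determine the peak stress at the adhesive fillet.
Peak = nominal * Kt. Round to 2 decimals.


Peak stress = 26.0 * 2.21
= 57.46 MPa

57.46


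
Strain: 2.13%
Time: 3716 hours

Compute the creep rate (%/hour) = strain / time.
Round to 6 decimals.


Creep rate = 2.13 / 3716
= 0.000573 %/h

0.000573


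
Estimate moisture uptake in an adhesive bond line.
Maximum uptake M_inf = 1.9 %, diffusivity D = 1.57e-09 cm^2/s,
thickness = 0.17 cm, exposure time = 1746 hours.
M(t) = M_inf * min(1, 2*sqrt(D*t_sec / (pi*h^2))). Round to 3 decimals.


Convert time: 1746 h = 6285600 s
ratio = min(1, 2*sqrt(1.57e-09*6285600/(pi*0.17^2)))
= 0.659370
M(t) = 1.9 * 0.659370 = 1.253%

1.253


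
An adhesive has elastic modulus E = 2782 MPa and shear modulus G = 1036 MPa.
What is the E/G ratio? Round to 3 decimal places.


E/G = 2782 / 1036 = 2.685

2.685


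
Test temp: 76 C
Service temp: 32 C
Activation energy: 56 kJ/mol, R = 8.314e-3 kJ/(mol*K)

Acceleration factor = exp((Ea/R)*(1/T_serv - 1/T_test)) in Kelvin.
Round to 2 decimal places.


AF = exp((56/0.008314)*(1/305.15 - 1/349.15))
= 16.15

16.15


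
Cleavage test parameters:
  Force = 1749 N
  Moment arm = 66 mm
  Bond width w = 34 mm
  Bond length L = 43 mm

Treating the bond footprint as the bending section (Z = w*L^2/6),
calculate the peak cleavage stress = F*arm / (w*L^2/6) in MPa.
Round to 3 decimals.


M = 1749 * 66 = 115434 N*mm
Z = 34 * 43^2 / 6 = 62866 / 6 mm^3
sigma = M / Z = 6 * 115434 / 62866 = 692604 / 62866
= 11.017 MPa

11.017


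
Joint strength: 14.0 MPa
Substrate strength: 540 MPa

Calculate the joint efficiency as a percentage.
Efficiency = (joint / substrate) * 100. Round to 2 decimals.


Efficiency = (14.0 / 540) * 100 = 2.59%

2.59


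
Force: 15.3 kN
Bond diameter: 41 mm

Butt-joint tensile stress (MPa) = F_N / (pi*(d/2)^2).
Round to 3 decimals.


F_N = 15.3 * 1000 = 15300.0 N
A = pi*(20.5)^2 = 1320.2543 mm^2
stress = 15300.0 / 1320.2543 = 11.589 MPa

11.589


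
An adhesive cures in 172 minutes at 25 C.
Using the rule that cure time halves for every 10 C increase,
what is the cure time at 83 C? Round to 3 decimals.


Factor = 2^((83 - 25) / 10) = 55.7152
Cure time = 172 / 55.7152
= 3.087 minutes

3.087


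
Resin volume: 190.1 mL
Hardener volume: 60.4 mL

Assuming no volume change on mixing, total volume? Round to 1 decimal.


V_total = 190.1 + 60.4 = 250.5 mL

250.5


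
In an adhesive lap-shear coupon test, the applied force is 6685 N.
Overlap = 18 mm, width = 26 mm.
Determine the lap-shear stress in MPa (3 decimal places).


stress = F / (overlap * width)
= 6685 / (18 * 26)
= 14.284 MPa

14.284


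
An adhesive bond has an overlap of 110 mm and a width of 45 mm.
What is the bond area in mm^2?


Bond area = overlap * width
= 110 * 45
= 4950 mm^2

4950


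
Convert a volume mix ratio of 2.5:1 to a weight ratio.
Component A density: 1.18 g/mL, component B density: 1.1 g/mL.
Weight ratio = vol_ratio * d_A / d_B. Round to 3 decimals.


= 2.5 * 1.18 / 1.1 = 2.682

2.682


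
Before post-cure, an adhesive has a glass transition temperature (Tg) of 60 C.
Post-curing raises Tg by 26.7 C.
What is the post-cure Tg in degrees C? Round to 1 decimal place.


Tg_post = Tg_base + delta_Tg
= 60 + 26.7
= 86.7 C

86.7


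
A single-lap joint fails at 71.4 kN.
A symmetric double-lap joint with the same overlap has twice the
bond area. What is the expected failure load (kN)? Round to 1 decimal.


Double-lap load = 2 * 71.4 = 142.8 kN

142.8


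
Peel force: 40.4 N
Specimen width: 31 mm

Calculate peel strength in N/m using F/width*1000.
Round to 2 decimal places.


Peel strength = 40.4 / 31 * 1000 = 1303.23 N/m

1303.23


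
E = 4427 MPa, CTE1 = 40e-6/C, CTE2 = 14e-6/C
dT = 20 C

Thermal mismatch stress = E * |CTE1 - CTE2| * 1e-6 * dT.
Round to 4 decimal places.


= 4427 * 26e-6 * 20
= 2.3020 MPa

2.3020


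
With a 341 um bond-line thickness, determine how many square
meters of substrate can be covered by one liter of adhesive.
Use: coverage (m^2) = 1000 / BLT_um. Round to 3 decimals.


Coverage = 1000 / 341 = 2.933 m^2

2.933


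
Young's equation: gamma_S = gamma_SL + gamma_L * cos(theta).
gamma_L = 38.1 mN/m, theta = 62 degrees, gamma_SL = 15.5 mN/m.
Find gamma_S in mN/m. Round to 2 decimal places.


cos(62 deg) = 0.469472
gamma_S = 15.5 + 38.1 * 0.469472
= 33.39 mN/m

33.39


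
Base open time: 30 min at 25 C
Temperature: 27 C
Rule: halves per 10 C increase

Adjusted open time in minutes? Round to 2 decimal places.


Acceleration = 2^((27-25)/10) = 1.1487
Open time = 30 / 1.1487 = 26.12 min

26.12


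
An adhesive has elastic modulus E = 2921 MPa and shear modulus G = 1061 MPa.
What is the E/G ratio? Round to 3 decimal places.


E/G = 2921 / 1061 = 2.753

2.753


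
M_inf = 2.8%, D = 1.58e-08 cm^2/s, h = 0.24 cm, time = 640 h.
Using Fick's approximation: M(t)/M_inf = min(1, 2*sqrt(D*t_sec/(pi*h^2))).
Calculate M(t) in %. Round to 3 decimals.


t = 2304000 s
ratio = min(1, 2*sqrt(1.58e-08*2304000/(pi*0.0576)))
= 0.897044
M(t) = 2.8 * 0.897044 = 2.512%

2.512


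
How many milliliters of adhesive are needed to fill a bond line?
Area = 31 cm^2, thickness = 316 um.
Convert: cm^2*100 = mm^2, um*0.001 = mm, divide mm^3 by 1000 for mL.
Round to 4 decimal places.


= (31 * 100) * (316 * 0.001) / 1000
= 0.9796 mL

0.9796


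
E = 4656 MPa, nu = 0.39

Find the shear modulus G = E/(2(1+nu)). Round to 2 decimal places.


G = 4656 / (2 * 1.39)
= 1674.82 MPa

1674.82


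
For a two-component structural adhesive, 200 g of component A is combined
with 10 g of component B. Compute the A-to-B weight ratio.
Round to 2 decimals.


Weight ratio A:B = 200 / 10
= 20.00

20.00


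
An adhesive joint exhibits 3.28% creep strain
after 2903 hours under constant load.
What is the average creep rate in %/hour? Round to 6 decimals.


Creep rate = strain / time
= 3.28 / 2903
= 0.001130 %/h

0.001130


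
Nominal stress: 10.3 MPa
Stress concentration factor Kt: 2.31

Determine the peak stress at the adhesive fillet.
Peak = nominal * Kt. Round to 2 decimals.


Peak stress = 10.3 * 2.31
= 23.79 MPa

23.79


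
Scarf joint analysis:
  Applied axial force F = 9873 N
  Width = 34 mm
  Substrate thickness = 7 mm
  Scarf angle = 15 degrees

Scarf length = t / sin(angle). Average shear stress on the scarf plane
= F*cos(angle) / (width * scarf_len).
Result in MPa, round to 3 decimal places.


Scarf length = 7 / sin(15 deg) = 27.0459 mm
cos(15 deg) = 0.965926
Shear = 9873 * 0.965926 / (34 * 27.0459)
= 10.371 MPa

10.371


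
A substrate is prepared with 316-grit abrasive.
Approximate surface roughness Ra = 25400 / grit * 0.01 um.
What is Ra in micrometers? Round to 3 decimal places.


Ra = 25400 / 316 * 0.01 = 0.804 um

0.804


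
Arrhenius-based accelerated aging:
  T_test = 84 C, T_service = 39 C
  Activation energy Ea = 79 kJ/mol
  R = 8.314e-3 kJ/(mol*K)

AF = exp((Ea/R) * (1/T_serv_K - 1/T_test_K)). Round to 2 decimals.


T_test_K = 357.15, T_serv_K = 312.15
AF = exp((79/8.314e-3) * (1/312.15 - 1/357.15))
= 46.31

46.31


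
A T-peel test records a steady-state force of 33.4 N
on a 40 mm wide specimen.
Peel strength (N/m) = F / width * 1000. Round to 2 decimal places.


Peel strength = 33.4 / 40 * 1000
= 835.00 N/m

835.00


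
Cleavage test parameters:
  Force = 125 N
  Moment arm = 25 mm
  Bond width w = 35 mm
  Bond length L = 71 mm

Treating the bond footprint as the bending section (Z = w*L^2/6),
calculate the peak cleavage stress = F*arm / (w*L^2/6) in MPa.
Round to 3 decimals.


M = 125 * 25 = 3125 N*mm
Z = 35 * 71^2 / 6 = 176435 / 6 mm^3
sigma = M / Z = 6 * 3125 / 176435 = 18750 / 176435
= 0.106 MPa

0.106


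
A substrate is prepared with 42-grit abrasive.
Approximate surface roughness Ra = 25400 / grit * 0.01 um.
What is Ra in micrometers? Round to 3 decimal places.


Ra = 25400 / 42 * 0.01 = 6.048 um

6.048


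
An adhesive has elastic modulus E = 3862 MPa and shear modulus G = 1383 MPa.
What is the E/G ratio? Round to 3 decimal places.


E/G = 3862 / 1383 = 2.792

2.792


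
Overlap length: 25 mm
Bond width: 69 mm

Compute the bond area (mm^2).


Bond area = 25 * 69 = 1725 mm^2

1725


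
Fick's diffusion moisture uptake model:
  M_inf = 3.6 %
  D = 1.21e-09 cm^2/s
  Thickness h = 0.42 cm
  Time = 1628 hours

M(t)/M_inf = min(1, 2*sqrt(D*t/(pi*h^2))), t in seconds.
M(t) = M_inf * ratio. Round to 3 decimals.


t_sec = 1628 * 3600 = 5860800
ratio = 2*sqrt(1.21e-09*5860800/(pi*0.42^2))
= min(1, 0.226244)
= 0.226244
M(t) = 3.6 * 0.226244 = 0.814 %

0.814


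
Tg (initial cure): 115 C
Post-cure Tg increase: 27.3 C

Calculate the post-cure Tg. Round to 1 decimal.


Post-cure Tg = 115 + 27.3 = 142.3 C

142.3


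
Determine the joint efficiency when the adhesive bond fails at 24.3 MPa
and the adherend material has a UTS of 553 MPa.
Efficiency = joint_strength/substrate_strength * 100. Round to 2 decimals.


Joint efficiency = 24.3 / 553 * 100
= 4.39%

4.39


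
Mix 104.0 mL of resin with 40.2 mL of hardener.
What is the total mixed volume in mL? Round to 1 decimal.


Total = 104.0 + 40.2 = 144.2 mL

144.2


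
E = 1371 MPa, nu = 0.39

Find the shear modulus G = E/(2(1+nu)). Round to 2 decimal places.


G = 1371 / (2 * 1.39)
= 493.17 MPa

493.17


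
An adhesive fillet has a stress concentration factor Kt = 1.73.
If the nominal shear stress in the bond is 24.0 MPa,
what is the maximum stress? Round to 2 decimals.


Max stress = 24.0 * 1.73 = 41.52 MPa

41.52


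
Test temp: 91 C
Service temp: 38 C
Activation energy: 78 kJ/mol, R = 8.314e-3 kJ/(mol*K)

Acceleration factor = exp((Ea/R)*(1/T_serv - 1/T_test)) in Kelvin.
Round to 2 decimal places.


AF = exp((78/0.008314)*(1/311.15 - 1/364.15))
= 80.51

80.51


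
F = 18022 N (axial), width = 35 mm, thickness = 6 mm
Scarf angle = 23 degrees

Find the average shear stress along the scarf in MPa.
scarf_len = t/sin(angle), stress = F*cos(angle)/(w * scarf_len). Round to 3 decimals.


scarf_len = 6/sin(23 deg) = 15.3558
cos(23 deg) = 0.920505
stress = 18022*0.920505/(35*15.3558) = 30.867 MPa

30.867


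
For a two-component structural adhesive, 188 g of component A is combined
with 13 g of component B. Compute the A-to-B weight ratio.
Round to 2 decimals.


Weight ratio A:B = 188 / 13
= 14.46

14.46


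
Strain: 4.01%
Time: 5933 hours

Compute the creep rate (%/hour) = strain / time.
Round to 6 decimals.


Creep rate = 4.01 / 5933
= 0.000676 %/h

0.000676


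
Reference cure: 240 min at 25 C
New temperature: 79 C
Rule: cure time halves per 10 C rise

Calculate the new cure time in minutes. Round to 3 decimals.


factor = 2^((79-25)/10) = 42.2243
t_new = 240 / 42.2243 = 5.684 min

5.684


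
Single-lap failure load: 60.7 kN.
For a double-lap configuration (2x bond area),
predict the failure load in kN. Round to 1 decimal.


Failure load = 60.7 * 2 = 121.4 kN

121.4


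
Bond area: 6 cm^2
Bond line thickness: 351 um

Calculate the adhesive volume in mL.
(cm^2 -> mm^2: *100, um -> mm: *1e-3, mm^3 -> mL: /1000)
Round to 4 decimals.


V = 6*100 * 351*1e-3 / 1000
= 0.2106 mL

0.2106


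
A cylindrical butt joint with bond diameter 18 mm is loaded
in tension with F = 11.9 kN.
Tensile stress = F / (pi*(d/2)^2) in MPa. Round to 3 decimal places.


Area = pi * (18/2)^2 = 254.4690 mm^2
Stress = 11.9*1000 / 254.4690
= 46.764 MPa

46.764


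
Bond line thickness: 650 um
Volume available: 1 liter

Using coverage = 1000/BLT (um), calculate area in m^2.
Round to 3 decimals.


1 L = 1e6 mm^3, thickness = 650 um = 0.65 mm
Area = 1e6 / 0.65 mm^2 = (1e6 / 0.65) / 1e6 m^2 = 1000 / 650 m^2
= 1.538 m^2

1.538


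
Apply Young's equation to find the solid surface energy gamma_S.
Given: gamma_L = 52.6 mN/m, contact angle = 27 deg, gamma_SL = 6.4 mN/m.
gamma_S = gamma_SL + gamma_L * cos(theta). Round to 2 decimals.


theta_rad = 27 * pi/180 = 0.471239
gamma_S = 6.4 + 52.6 * cos(0.471239)
= 53.27 mN/m

53.27


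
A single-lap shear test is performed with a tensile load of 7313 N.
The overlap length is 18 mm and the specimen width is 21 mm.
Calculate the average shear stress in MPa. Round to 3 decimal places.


Shear stress = F / (overlap * width)
= 7313 / (18 * 21)
= 7313 / 378
= 19.347 MPa

19.347


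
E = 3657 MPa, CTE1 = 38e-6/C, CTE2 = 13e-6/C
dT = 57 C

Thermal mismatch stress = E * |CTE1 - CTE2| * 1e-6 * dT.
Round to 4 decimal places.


= 3657 * 25e-6 * 57
= 5.2112 MPa

5.2112


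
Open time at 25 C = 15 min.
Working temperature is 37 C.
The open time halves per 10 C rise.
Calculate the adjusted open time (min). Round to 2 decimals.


factor = 2^((37 - 25) / 10) = 2.2974
ot = 15 / 2.2974 = 6.53 min

6.53


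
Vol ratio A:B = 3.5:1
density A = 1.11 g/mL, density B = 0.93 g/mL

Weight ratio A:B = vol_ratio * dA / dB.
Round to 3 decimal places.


Weight ratio = 3.5 * 1.11 / 0.93
= 4.177

4.177


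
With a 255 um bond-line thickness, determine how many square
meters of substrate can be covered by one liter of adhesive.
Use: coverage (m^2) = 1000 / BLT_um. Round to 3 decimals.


Coverage = 1000 / 255 = 3.922 m^2

3.922


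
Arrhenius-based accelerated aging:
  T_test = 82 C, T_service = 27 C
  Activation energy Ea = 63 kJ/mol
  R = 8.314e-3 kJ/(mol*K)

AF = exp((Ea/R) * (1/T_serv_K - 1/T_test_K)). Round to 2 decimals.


T_test_K = 355.15, T_serv_K = 300.15
AF = exp((63/8.314e-3) * (1/300.15 - 1/355.15))
= 49.88

49.88


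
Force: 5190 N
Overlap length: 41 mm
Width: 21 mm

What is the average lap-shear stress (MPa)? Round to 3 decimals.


Average shear stress = F / (overlap * width)
= 5190 / (41 * 21)
= 6.028 MPa

6.028


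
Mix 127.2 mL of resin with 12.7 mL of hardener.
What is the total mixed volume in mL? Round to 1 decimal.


Total = 127.2 + 12.7 = 139.9 mL

139.9


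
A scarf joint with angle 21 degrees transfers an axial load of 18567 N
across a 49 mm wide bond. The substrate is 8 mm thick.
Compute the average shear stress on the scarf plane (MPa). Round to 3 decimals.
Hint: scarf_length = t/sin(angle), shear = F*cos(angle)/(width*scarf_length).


scarf_length = 8 / sin(21 deg) = 22.3234 mm
cos(21 deg) = 0.933580
shear stress = 18567 * 0.933580 / (49 * 22.3234)
= 15.847 MPa

15.847


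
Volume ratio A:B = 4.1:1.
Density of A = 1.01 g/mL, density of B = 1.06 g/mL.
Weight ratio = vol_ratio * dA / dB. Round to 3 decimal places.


Wt ratio = 4.1 * 1.01 / 1.06
= 3.907

3.907


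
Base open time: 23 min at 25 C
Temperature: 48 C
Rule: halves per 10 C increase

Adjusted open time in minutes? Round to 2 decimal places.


Acceleration = 2^((48-25)/10) = 4.9246
Open time = 23 / 4.9246 = 4.67 min

4.67


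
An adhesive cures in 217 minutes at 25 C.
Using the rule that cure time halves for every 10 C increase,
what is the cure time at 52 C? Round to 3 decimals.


Factor = 2^((52 - 25) / 10) = 6.4980
Cure time = 217 / 6.4980
= 33.395 minutes

33.395


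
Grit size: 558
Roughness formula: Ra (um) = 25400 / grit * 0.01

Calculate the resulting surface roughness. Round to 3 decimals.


Ra = 25400 / 558 * 0.01
= 0.455 um

0.455


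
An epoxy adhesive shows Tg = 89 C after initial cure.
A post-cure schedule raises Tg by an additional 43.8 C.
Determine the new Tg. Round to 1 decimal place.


New Tg = 89 + 43.8
= 132.8 C

132.8


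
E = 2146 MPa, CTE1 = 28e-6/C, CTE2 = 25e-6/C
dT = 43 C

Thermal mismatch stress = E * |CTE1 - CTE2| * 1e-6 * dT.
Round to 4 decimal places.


= 2146 * 3e-6 * 43
= 0.2768 MPa

0.2768


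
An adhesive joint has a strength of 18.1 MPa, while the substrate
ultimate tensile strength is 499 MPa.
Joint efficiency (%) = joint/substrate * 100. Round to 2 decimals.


Efficiency = 18.1 / 499 * 100
= 3.63%

3.63


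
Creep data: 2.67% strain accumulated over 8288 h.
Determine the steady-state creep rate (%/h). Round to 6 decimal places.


Rate = 2.67 / 8288 = 0.000322 %/h

0.000322


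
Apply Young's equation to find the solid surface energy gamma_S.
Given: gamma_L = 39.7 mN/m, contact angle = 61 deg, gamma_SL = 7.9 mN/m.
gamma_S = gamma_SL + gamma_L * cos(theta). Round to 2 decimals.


theta_rad = 61 * pi/180 = 1.064651
gamma_S = 7.9 + 39.7 * cos(1.064651)
= 27.15 mN/m

27.15


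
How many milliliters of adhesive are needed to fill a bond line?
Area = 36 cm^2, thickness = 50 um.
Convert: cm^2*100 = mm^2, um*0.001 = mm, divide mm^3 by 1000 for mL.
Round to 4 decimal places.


= (36 * 100) * (50 * 0.001) / 1000
= 0.1800 mL

0.1800


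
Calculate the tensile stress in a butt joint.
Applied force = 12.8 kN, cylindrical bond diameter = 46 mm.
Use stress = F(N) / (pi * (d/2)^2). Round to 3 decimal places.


A = pi * 23.0^2 = 1661.9025 mm^2
sigma = 12800.0 / 1661.9025 = 7.702 MPa

7.702


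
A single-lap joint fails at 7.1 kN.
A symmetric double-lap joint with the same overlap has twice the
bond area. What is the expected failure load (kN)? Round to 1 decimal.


Double-lap load = 2 * 7.1 = 14.2 kN

14.2


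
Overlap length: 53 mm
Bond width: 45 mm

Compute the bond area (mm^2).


Bond area = 53 * 45 = 2385 mm^2

2385


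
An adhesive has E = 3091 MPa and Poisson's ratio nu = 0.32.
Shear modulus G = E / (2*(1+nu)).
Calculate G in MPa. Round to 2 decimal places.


G = 3091 / (2*(1+0.32))
= 3091 / 2.64
= 1170.83 MPa

1170.83


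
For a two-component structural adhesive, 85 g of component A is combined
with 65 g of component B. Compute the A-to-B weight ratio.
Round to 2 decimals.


Weight ratio A:B = 85 / 65
= 1.31

1.31


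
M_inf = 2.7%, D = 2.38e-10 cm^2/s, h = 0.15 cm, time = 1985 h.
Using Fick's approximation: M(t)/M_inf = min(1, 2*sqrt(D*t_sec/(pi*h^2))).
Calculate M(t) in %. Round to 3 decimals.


t = 7146000 s
ratio = min(1, 2*sqrt(2.38e-10*7146000/(pi*0.0225)))
= 0.310230
M(t) = 2.7 * 0.310230 = 0.838%

0.838


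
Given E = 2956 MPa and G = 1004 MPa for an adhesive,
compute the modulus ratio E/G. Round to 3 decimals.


E/G ratio = 2956 / 1004 = 2.944

2.944


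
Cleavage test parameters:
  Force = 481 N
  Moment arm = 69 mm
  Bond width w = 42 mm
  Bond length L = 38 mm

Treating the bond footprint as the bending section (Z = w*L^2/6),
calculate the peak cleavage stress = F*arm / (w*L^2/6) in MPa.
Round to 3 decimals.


M = 481 * 69 = 33189 N*mm
Z = 42 * 38^2 / 6 = 60648 / 6 mm^3
sigma = M / Z = 6 * 33189 / 60648 = 199134 / 60648
= 3.283 MPa

3.283


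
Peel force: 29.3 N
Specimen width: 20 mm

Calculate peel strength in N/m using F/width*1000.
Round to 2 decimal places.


Peel strength = 29.3 / 20 * 1000 = 1465.00 N/m

1465.00


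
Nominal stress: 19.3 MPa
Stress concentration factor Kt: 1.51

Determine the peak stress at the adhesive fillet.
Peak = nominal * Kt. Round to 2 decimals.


Peak stress = 19.3 * 1.51
= 29.14 MPa

29.14


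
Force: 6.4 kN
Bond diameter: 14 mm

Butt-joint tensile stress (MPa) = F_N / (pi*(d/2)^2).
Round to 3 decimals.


F_N = 6.4 * 1000 = 6400.0 N
A = pi*(7.0)^2 = 153.9380 mm^2
stress = 6400.0 / 153.9380 = 41.575 MPa

41.575


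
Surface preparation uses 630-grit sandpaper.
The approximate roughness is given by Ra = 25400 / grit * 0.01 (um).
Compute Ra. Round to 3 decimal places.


Ra = 25400 / 630 * 0.01
= 254 / 630
= 0.403 um

0.403


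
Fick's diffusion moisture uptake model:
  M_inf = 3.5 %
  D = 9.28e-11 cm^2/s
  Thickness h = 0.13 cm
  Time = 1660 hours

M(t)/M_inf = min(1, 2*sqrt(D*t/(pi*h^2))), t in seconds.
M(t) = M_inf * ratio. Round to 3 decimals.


t_sec = 1660 * 3600 = 5976000
ratio = 2*sqrt(9.28e-11*5976000/(pi*0.13^2))
= min(1, 0.204405)
= 0.204405
M(t) = 3.5 * 0.204405 = 0.715 %

0.715


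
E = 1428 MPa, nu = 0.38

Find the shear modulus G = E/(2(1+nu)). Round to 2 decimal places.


G = 1428 / (2 * 1.38)
= 517.39 MPa

517.39


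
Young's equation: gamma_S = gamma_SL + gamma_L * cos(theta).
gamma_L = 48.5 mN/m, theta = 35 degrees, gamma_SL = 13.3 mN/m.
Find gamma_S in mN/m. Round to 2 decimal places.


cos(35 deg) = 0.819152
gamma_S = 13.3 + 48.5 * 0.819152
= 53.03 mN/m

53.03


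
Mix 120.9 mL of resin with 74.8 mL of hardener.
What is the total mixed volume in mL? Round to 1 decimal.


Total = 120.9 + 74.8 = 195.7 mL

195.7


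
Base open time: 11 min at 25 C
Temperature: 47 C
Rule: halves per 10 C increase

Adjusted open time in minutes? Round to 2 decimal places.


Acceleration = 2^((47-25)/10) = 4.5948
Open time = 11 / 4.5948 = 2.39 min

2.39


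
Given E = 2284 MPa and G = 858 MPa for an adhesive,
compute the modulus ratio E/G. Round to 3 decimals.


E/G ratio = 2284 / 858 = 2.662

2.662


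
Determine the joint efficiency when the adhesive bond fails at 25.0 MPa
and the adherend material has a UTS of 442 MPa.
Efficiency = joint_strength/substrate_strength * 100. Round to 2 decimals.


Joint efficiency = 25.0 / 442 * 100
= 5.66%

5.66


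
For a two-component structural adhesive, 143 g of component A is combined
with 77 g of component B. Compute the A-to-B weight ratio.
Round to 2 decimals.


Weight ratio A:B = 143 / 77
= 1.86

1.86


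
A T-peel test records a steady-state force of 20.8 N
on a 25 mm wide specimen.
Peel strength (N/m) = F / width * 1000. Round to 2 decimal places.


Peel strength = 20.8 / 25 * 1000
= 832.00 N/m

832.00


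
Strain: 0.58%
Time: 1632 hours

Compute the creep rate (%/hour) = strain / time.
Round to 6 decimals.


Creep rate = 0.58 / 1632
= 0.000355 %/h

0.000355


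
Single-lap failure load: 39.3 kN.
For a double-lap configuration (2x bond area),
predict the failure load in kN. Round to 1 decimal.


Failure load = 39.3 * 2 = 78.6 kN

78.6


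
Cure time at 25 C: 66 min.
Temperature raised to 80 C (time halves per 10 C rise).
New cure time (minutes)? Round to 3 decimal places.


Acceleration factor = 2^(55/10) = 45.2548
New time = 66 / 45.2548 = 1.458 min

1.458


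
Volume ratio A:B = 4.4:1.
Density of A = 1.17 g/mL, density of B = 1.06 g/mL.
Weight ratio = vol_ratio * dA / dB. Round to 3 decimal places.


Wt ratio = 4.4 * 1.17 / 1.06
= 4.857

4.857


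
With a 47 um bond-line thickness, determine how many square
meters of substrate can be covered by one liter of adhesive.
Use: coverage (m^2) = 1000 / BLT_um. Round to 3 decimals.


Coverage = 1000 / 47 = 21.277 m^2

21.277


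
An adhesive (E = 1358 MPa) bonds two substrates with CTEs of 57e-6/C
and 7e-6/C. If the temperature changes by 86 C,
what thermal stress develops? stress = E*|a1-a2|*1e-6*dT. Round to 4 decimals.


Stress = 1358 * |57 - 7| * 1e-6 * 86
= 5.8394 MPa

5.8394


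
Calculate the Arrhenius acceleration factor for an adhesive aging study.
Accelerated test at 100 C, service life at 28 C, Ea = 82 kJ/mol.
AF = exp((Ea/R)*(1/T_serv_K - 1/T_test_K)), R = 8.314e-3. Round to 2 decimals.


T_test = 373.15 K, T_serv = 301.15 K
Ea/R = 82 / 0.008314 = 9862.88
AF = exp(9862.88 * (1/301.15 - 1/373.15))
= 555.19

555.19


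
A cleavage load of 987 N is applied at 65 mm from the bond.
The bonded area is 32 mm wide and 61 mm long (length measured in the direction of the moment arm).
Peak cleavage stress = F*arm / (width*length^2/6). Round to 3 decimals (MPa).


Moment = 987 * 65 = 64155 N*mm
Section modulus = 32 * 3721 / 6 = 119072 / 6 mm^3
Stress = 64155 / (119072 / 6) = 384930 / 119072
= 3.233 MPa

3.233


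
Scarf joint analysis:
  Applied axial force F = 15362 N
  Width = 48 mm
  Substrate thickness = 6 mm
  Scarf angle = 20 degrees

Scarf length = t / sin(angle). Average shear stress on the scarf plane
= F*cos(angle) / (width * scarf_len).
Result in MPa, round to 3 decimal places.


Scarf length = 6 / sin(20 deg) = 17.5428 mm
cos(20 deg) = 0.939693
Shear = 15362 * 0.939693 / (48 * 17.5428)
= 17.143 MPa

17.143


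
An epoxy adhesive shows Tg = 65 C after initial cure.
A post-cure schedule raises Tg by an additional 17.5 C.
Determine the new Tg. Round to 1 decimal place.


New Tg = 65 + 17.5
= 82.5 C

82.5


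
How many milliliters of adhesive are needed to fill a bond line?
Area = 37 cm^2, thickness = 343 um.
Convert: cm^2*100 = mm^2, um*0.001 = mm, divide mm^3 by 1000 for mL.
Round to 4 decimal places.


= (37 * 100) * (343 * 0.001) / 1000
= 1.2691 mL

1.2691


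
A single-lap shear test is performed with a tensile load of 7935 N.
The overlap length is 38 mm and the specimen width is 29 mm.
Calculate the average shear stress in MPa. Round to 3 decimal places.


Shear stress = F / (overlap * width)
= 7935 / (38 * 29)
= 7935 / 1102
= 7.201 MPa

7.201


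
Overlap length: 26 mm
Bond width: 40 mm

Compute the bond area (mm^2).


Bond area = 26 * 40 = 1040 mm^2

1040


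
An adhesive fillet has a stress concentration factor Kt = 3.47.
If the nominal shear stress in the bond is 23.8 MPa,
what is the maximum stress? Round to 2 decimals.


Max stress = 23.8 * 3.47 = 82.59 MPa

82.59


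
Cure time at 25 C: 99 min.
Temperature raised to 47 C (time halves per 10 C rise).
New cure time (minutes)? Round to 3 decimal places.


Acceleration factor = 2^(22/10) = 4.5948
New time = 99 / 4.5948 = 21.546 min

21.546


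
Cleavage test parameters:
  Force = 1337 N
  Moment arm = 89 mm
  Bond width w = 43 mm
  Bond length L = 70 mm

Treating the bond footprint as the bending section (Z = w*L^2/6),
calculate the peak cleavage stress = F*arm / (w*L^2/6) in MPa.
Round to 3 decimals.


M = 1337 * 89 = 118993 N*mm
Z = 43 * 70^2 / 6 = 210700 / 6 mm^3
sigma = M / Z = 6 * 118993 / 210700 = 713958 / 210700
= 3.389 MPa

3.389


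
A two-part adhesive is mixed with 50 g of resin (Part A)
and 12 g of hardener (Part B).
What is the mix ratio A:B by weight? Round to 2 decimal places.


Mix ratio = mass_A / mass_B
= 50 / 12
= 4.17

4.17


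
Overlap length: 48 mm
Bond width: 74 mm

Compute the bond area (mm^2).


Bond area = 48 * 74 = 3552 mm^2

3552


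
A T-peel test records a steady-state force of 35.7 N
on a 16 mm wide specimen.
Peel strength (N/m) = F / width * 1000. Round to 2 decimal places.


Peel strength = 35.7 / 16 * 1000
= 2231.25 N/m

2231.25


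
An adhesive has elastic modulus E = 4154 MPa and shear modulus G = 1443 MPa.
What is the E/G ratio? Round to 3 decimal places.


E/G = 4154 / 1443 = 2.879

2.879


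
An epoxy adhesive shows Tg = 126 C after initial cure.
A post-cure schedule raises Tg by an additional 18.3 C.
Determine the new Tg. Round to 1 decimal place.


New Tg = 126 + 18.3
= 144.3 C

144.3


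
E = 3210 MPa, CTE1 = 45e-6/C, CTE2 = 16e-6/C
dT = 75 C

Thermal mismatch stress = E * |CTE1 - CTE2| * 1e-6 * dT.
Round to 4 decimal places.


= 3210 * 29e-6 * 75
= 6.9818 MPa

6.9818


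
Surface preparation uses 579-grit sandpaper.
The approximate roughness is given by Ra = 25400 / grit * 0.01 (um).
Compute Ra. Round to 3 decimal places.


Ra = 25400 / 579 * 0.01
= 254 / 579
= 0.439 um

0.439


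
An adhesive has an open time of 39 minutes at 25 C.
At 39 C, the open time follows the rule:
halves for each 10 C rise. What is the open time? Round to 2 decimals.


Factor = 2^((39-25)/10) = 2.6390
Open time = 39 / 2.6390 = 14.78 min

14.78


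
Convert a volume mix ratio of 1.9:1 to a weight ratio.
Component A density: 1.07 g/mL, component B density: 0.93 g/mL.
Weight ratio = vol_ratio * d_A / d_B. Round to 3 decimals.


= 1.9 * 1.07 / 0.93 = 2.186

2.186


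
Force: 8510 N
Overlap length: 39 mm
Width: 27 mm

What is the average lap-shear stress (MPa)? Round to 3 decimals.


Average shear stress = F / (overlap * width)
= 8510 / (39 * 27)
= 8.082 MPa

8.082


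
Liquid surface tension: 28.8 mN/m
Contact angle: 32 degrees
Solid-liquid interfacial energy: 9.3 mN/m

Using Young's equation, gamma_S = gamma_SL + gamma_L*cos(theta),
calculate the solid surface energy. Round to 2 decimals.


gamma_S = 9.3 + 28.8 * cos(32)
= 33.72 mN/m

33.72


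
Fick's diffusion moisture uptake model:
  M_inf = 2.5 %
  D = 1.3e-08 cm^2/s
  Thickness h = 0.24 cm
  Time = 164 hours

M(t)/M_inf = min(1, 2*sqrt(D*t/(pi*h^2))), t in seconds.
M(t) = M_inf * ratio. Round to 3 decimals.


t_sec = 164 * 3600 = 590400
ratio = 2*sqrt(1.3e-08*590400/(pi*0.24^2))
= min(1, 0.411897)
= 0.411897
M(t) = 2.5 * 0.411897 = 1.030 %

1.030


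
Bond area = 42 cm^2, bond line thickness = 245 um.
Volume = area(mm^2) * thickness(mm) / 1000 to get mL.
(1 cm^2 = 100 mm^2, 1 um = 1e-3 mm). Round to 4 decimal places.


area_mm2 = 42 * 100 = 4200
blt_mm = 245 * 1e-3 = 0.245
vol_mm3 = 4200 * 0.245 = 1029.0
vol_mL = 1029.0 / 1000 = 1.0290 mL

1.0290


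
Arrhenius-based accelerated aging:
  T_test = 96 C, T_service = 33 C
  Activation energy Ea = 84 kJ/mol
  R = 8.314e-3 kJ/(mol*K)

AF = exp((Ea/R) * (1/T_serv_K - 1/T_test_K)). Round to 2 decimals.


T_test_K = 369.15, T_serv_K = 306.15
AF = exp((84/8.314e-3) * (1/306.15 - 1/369.15))
= 279.26

279.26


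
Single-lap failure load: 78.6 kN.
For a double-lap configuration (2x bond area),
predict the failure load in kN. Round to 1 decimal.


Failure load = 78.6 * 2 = 157.2 kN

157.2


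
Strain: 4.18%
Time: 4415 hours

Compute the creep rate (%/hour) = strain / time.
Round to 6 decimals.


Creep rate = 4.18 / 4415
= 0.000947 %/h

0.000947


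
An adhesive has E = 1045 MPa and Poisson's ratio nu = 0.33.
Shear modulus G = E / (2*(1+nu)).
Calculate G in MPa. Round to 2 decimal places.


G = 1045 / (2*(1+0.33))
= 1045 / 2.66
= 392.86 MPa

392.86


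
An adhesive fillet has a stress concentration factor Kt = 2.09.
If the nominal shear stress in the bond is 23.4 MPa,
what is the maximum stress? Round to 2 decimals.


Max stress = 23.4 * 2.09 = 48.91 MPa

48.91


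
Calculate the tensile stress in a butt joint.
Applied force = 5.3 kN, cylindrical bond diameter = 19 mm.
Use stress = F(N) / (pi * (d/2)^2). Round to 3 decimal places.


A = pi * 9.5^2 = 283.5287 mm^2
sigma = 5300.0 / 283.5287 = 18.693 MPa

18.693


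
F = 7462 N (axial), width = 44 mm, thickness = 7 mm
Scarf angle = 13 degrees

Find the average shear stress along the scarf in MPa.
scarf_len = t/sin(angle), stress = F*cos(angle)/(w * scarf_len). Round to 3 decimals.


scarf_len = 7/sin(13 deg) = 31.1179
cos(13 deg) = 0.974370
stress = 7462*0.974370/(44*31.1179) = 5.310 MPa

5.310
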